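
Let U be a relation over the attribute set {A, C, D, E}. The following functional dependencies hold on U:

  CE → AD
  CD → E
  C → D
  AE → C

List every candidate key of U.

{C}, {A, E}

{C}⁺: C→D adds D; CD→E adds E; CE→AD adds A → {A, C, D, E}.
{A, E}⁺: AE→C adds C; CE→AD adds D → {A, C, D, E}. Minimal: {E}⁺ = {E}; {A}⁺ = {A} — none reach the full schema.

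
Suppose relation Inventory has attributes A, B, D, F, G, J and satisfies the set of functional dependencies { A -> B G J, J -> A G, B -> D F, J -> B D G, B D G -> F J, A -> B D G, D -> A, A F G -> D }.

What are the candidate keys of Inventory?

{A}⁺: A→BGJ adds B, G, J; B→DF adds D, F → {A, B, D, F, G, J}.
{B}⁺: B→DF adds D, F; D→A adds A; A→BGJ adds G, J → {A, B, D, F, G, J}.
{D}⁺: D→A adds A; A→BGJ adds B, G, J; B→DF adds F → {A, B, D, F, G, J}.
{J}⁺: J→AG adds A, G; J→BDG adds B, D; BDG→FJ adds F → {A, B, D, F, G, J}.
Any other superkey contains one of these as a subset, so there are no further candidate keys.

(A), (B), (D), (J)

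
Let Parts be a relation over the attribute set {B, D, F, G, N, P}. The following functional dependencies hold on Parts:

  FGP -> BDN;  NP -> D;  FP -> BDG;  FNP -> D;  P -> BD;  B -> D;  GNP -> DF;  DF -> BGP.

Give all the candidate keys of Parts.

{B, F}, {D, F}, {F, P}, {G, N, P}

{B, F}⁺: B→D adds D; DF→BGP adds G, P; FGP→BDN adds N → {B, D, F, G, N, P}. Minimal: {F}⁺ = {F}; {B}⁺ = {B, D} — none reach the full schema.
{D, F}⁺: DF→BGP adds B, G, P; FGP→BDN adds N → {B, D, F, G, N, P}. Minimal: {F}⁺ = {F}; {D}⁺ = {D} — none reach the full schema.
{F, P}⁺: FP→BDG adds B, D, G; FGP→BDN adds N → {B, D, F, G, N, P}. Minimal: {P}⁺ = {B, D, P}; {F}⁺ = {F} — none reach the full schema.
{G, N, P}⁺: NP→D adds D; P→BD adds B; GNP→DF adds F → {B, D, F, G, N, P}. Minimal: {N, P}⁺ = {B, D, N, P}; {G, P}⁺ = {B, D, G, P}; {G, N}⁺ = {G, N} — none reach the full schema.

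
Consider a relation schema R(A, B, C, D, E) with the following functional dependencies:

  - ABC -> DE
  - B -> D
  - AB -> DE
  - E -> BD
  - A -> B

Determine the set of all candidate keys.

Attributes A, C never appear on any right-hand side, so every candidate key must contain {A, C}.
{A, C}⁺ = {A, B, C, D, E}, which is all of the schema, so {A, C} is the only candidate key.

AC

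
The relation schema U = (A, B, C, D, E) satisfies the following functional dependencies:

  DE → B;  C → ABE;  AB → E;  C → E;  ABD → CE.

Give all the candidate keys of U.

Attribute D never appears on the right-hand side of any dependency, so D must belong to every candidate key.
{D}⁺ = {D}, which is not all of the schema, so we must add further attributes.
{C, D}⁺: C→ABE adds A, B, E → {A, B, C, D, E}.
{A, B, D}⁺: AB→E adds E; ABD→CE adds C → {A, B, C, D, E}.
{A, D, E}⁺: DE→B adds B; ABD→CE adds C → {A, B, C, D, E}.

(C, D); (A, B, D); (A, D, E)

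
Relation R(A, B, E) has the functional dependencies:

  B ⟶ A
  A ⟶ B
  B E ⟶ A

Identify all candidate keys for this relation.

(A, E); (B, E)

Attribute E never appears on the right-hand side of any dependency, so E must belong to every candidate key.
{E}⁺ = {E}, which is not all of the schema, so we must add further attributes.
{A, E}⁺: A→B adds B → {A, B, E}. Minimal: {E}⁺ = {E}; {A}⁺ = {A, B} — none reach the full schema.
{B, E}⁺: B→A adds A → {A, B, E}. Minimal: {E}⁺ = {E}; {B}⁺ = {A, B} — none reach the full schema.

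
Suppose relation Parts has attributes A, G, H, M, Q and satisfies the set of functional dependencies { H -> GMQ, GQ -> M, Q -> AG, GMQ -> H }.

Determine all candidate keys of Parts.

H, Q

{H}⁺: H→GMQ adds G, M, Q; Q→AG adds A → {A, G, H, M, Q}.
{Q}⁺: Q→AG adds A, G; GQ→M adds M; GMQ→H adds H → {A, G, H, M, Q}.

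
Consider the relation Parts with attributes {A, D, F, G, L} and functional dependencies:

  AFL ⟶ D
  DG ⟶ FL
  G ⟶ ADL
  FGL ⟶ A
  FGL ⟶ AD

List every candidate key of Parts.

{G}⁺: G→ADL adds A, D, L; DG→FL adds F → {A, D, F, G, L}.
No other minimal superkey exists.

G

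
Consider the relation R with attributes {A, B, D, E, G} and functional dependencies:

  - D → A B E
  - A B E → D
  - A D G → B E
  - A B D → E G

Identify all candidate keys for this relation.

{D}⁺: D→ABE adds A, B, E; ABD→EG adds G → {A, B, D, E, G}.
{A, B, E}⁺: ABE→D adds D; ABD→EG adds G → {A, B, D, E, G}. Minimal: {B, E}⁺ = {B, E}; {A, E}⁺ = {A, E}; {A, B}⁺ = {A, B} — none reach the full schema.

{D}; {A, B, E}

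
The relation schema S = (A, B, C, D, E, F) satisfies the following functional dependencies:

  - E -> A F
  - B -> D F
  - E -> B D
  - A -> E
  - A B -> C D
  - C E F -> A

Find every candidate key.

{A}, {E}

{A}⁺: A→E adds E; E→AF adds F; E→BD adds B, D; AB→CD adds C → {A, B, C, D, E, F}.
{E}⁺: E→AF adds A, F; E→BD adds B, D; AB→CD adds C → {A, B, C, D, E, F}.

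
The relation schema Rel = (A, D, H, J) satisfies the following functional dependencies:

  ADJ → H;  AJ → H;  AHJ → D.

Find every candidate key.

Attributes A, J never appear on any right-hand side, so every candidate key must contain {A, J}.
{A, J}⁺ = {A, D, H, J}, which is all of the schema, so {A, J} is the only candidate key.

{A, J}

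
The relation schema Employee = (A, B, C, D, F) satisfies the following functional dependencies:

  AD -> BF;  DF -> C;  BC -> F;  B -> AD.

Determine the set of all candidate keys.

{B}; {A, D}

{B}⁺: B→AD adds A, D; AD→BF adds F; DF→C adds C → {A, B, C, D, F}.
{A, D}⁺: AD→BF adds B, F; DF→C adds C → {A, B, C, D, F}.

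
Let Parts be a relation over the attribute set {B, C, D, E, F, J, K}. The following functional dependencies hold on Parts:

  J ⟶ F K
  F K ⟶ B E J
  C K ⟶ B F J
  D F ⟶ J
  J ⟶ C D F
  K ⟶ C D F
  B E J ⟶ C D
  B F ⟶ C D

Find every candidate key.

(J); (K); (B, F); (D, F)

{J}⁺: J→FK adds F, K; FK→BEJ adds B, E; J→CDF adds C, D → {B, C, D, E, F, J, K}.
{K}⁺: K→CDF adds C, D, F; FK→BEJ adds B, E, J → {B, C, D, E, F, J, K}.
{B, F}⁺: BF→CD adds C, D; DF→J adds J; J→FK adds K; FK→BEJ adds E → {B, C, D, E, F, J, K}. Minimal: {F}⁺ = {F}; {B}⁺ = {B} — none reach the full schema.
{D, F}⁺: DF→J adds J; J→CDF adds C; J→FK adds K; FK→BEJ adds B, E → {B, C, D, E, F, J, K}. Minimal: {F}⁺ = {F}; {D}⁺ = {D} — none reach the full schema.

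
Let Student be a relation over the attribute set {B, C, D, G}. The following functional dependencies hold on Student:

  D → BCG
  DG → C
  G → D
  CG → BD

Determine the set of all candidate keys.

D; G

{D}⁺: D→BCG adds B, C, G → {B, C, D, G}.
{G}⁺: G→D adds D; D→BCG adds B, C → {B, C, D, G}.
Any other superkey contains one of these as a subset, so there are no further candidate keys.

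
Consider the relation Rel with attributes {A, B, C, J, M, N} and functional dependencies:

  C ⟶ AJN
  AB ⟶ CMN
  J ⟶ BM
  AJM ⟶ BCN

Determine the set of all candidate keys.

{C}⁺: C→AJN adds A, J, N; J→BM adds B, M → {A, B, C, J, M, N}.
{A, B}⁺: AB→CMN adds C, M, N; C→AJN adds J → {A, B, C, J, M, N}. Minimal: {B}⁺ = {B}; {A}⁺ = {A} — none reach the full schema.
{A, J}⁺: J→BM adds B, M; AJM→BCN adds C, N → {A, B, C, J, M, N}. Minimal: {J}⁺ = {B, J, M}; {A}⁺ = {A} — none reach the full schema.
Any other superkey contains one of these as a subset, so there are no further candidate keys.

(C), (A, B), (A, J)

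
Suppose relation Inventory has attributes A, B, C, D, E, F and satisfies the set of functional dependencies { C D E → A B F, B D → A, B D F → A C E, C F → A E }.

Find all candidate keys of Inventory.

(B, D, F), (C, D, E), (C, D, F)

Attribute D never appears on the right-hand side of any dependency, so D must belong to every candidate key.
{D}⁺ = {D}, which is not all of the schema, so we must add further attributes.
{B, D, F}⁺: BD→A adds A; BDF→ACE adds C, E → {A, B, C, D, E, F}. Minimal: {D, F}⁺ = {D, F}; {B, F}⁺ = {B, F}; {B, D}⁺ = {A, B, D} — none reach the full schema.
{C, D, E}⁺: CDE→ABF adds A, B, F → {A, B, C, D, E, F}. Minimal: {D, E}⁺ = {D, E}; {C, E}⁺ = {C, E}; {C, D}⁺ = {C, D} — none reach the full schema.
{C, D, F}⁺: CF→AE adds A, E; CDE→ABF adds B → {A, B, C, D, E, F}. Minimal: {D, F}⁺ = {D, F}; {C, F}⁺ = {A, C, E, F}; {C, D}⁺ = {C, D} — none reach the full schema.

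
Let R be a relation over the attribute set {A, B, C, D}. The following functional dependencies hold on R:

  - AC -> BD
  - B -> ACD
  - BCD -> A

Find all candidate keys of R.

(B), (A, C)

{B}⁺: B→ACD adds A, C, D → {A, B, C, D}.
{A, C}⁺: AC→BD adds B, D → {A, B, C, D}.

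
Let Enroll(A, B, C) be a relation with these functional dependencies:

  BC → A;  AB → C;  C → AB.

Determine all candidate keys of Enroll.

{C}; {A, B}

{C}⁺: C→AB adds A, B → {A, B, C}.
{A, B}⁺: AB→C adds C → {A, B, C}. Minimal: {B}⁺ = {B}; {A}⁺ = {A} — none reach the full schema.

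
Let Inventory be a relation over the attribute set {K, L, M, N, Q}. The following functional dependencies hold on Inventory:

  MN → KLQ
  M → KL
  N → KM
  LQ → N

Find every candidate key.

{N}⁺: N→KM adds K, M; MN→KLQ adds L, Q → {K, L, M, N, Q}.
{L, Q}⁺: LQ→N adds N; N→KM adds K, M → {K, L, M, N, Q}. Minimal: {Q}⁺ = {Q}; {L}⁺ = {L} — none reach the full schema.
{M, Q}⁺: M→KL adds K, L; LQ→N adds N → {K, L, M, N, Q}. Minimal: {Q}⁺ = {Q}; {M}⁺ = {K, L, M} — none reach the full schema.
Any other superkey contains one of these as a subset, so there are no further candidate keys.

{N}, {L, Q}, {M, Q}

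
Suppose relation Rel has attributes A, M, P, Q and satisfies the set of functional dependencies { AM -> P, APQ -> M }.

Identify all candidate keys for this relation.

{A, M, Q}⁺: AM→P adds P → {A, M, P, Q}. Minimal: {M, Q}⁺ = {M, Q}; {A, Q}⁺ = {A, Q}; {A, M}⁺ = {A, M, P} — none reach the full schema.
{A, P, Q}⁺: APQ→M adds M → {A, M, P, Q}. Minimal: {P, Q}⁺ = {P, Q}; {A, Q}⁺ = {A, Q}; {A, P}⁺ = {A, P} — none reach the full schema.
Any other superkey contains one of these as a subset, so there are no further candidate keys.

AMQ, APQ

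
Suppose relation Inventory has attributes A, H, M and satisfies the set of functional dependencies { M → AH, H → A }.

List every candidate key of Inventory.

M

{M}⁺: M→AH adds A, H → {A, H, M}.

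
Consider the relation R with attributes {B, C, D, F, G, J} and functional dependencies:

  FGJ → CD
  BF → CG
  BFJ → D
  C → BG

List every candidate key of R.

(B, F, J), (C, F, J), (F, G, J)

Attributes F, J never appear on any right-hand side, so every candidate key must contain {F, J}.
{F, J}⁺ = {F, J}, which is not all of the schema, so we must add further attributes.
{B, F, J}⁺: BF→CG adds C, G; BFJ→D adds D → {B, C, D, F, G, J}. Minimal: {F, J}⁺ = {F, J}; {B, J}⁺ = {B, J}; {B, F}⁺ = {B, C, F, G} — none reach the full schema.
{C, F, J}⁺: C→BG adds B, G; FGJ→CD adds D → {B, C, D, F, G, J}. Minimal: {F, J}⁺ = {F, J}; {C, J}⁺ = {B, C, G, J}; {C, F}⁺ = {B, C, F, G} — none reach the full schema.
{F, G, J}⁺: FGJ→CD adds C, D; C→BG adds B → {B, C, D, F, G, J}. Minimal: {G, J}⁺ = {G, J}; {F, J}⁺ = {F, J}; {F, G}⁺ = {F, G} — none reach the full schema.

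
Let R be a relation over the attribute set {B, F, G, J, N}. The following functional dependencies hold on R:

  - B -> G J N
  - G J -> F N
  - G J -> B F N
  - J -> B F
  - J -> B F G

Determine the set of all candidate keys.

{B}⁺: B→GJN adds G, J, N; GJ→FN adds F → {B, F, G, J, N}.
{J}⁺: J→BF adds B, F; J→BFG adds G; B→GJN adds N → {B, F, G, J, N}.

(B); (J)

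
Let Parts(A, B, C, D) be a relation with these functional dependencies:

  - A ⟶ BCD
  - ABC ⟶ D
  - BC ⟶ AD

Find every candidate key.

(A); (B, C)

{A}⁺: A→BCD adds B, C, D → {A, B, C, D}.
{B, C}⁺: BC→AD adds A, D → {A, B, C, D}. Minimal: {C}⁺ = {C}; {B}⁺ = {B} — none reach the full schema.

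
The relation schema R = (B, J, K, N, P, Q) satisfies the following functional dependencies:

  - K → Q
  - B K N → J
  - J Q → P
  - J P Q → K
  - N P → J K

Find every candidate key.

Attributes B, N never appear on any right-hand side, so every candidate key must contain {B, N}.
{B, N}⁺ = {B, N}, which is not all of the schema, so we must add further attributes.
{B, K, N}⁺: K→Q adds Q; BKN→J adds J; JQ→P adds P → {B, J, K, N, P, Q}. Minimal: {K, N}⁺ = {K, N, Q}; {B, N}⁺ = {B, N}; {B, K}⁺ = {B, K, Q} — none reach the full schema.
{B, N, P}⁺: NP→JK adds J, K; K→Q adds Q → {B, J, K, N, P, Q}. Minimal: {N, P}⁺ = {J, K, N, P, Q}; {B, P}⁺ = {B, P}; {B, N}⁺ = {B, N} — none reach the full schema.
{B, J, N, Q}⁺: JQ→P adds P; JPQ→K adds K → {B, J, K, N, P, Q}. Minimal: {J, N, Q}⁺ = {J, K, N, P, Q}; {B, N, Q}⁺ = {B, N, Q}; {B, J, Q}⁺ = {B, J, K, P, Q}; … — none reach the full schema.
Any other superkey contains one of these as a subset, so there are no further candidate keys.

BKN, BNP, BJNQ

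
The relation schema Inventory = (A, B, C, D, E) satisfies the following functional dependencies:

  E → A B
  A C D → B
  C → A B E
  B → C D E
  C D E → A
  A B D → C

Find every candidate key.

{B}⁺: B→CDE adds C, D, E; CDE→A adds A → {A, B, C, D, E}.
{C}⁺: C→ABE adds A, B, E; B→CDE adds D → {A, B, C, D, E}.
{E}⁺: E→AB adds A, B; B→CDE adds C, D → {A, B, C, D, E}.
Any other superkey contains one of these as a subset, so there are no further candidate keys.

(B), (C), (E)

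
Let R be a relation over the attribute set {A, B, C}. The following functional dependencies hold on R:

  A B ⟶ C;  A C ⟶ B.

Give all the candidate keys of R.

{A, B}, {A, C}

Attribute A never appears on the right-hand side of any dependency, so A must belong to every candidate key.
{A}⁺ = {A}, which is not all of the schema, so we must add further attributes.
{A, B}⁺: AB→C adds C → {A, B, C}. Minimal: {B}⁺ = {B}; {A}⁺ = {A} — none reach the full schema.
{A, C}⁺: AC→B adds B → {A, B, C}. Minimal: {C}⁺ = {C}; {A}⁺ = {A} — none reach the full schema.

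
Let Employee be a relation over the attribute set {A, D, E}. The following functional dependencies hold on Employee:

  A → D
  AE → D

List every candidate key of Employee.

AE

Attributes A, E never appear on any right-hand side, so every candidate key must contain {A, E}.
{A, E}⁺ = {A, D, E}, which is all of the schema, so {A, E} is the only candidate key.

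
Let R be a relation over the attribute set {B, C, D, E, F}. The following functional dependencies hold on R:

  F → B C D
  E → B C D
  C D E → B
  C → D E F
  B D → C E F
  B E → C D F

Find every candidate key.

{C}, {E}, {F}, {B, D}

{C}⁺: C→DEF adds D, E, F; F→BCD adds B → {B, C, D, E, F}.
{E}⁺: E→BCD adds B, C, D; C→DEF adds F → {B, C, D, E, F}.
{F}⁺: F→BCD adds B, C, D; C→DEF adds E → {B, C, D, E, F}.
{B, D}⁺: BD→CEF adds C, E, F → {B, C, D, E, F}. Minimal: {D}⁺ = {D}; {B}⁺ = {B} — none reach the full schema.
Any other superkey contains one of these as a subset, so there are no further candidate keys.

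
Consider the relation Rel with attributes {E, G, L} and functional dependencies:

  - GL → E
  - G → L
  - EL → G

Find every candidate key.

{G}⁺: G→L adds L; GL→E adds E → {E, G, L}.
{E, L}⁺: EL→G adds G → {E, G, L}. Minimal: {L}⁺ = {L}; {E}⁺ = {E} — none reach the full schema.

{G}, {E, L}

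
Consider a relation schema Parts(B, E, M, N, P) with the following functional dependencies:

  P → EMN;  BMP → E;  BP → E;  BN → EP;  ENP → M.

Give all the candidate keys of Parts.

{B, N}; {B, P}

Attribute B never appears on the right-hand side of any dependency, so B must belong to every candidate key.
{B}⁺ = {B}, which is not all of the schema, so we must add further attributes.
{B, N}⁺: BN→EP adds E, P; ENP→M adds M → {B, E, M, N, P}.
{B, P}⁺: P→EMN adds E, M, N → {B, E, M, N, P}.
Any other superkey contains one of these as a subset, so there are no further candidate keys.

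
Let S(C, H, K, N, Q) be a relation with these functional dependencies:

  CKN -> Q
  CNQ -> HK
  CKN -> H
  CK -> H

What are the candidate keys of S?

Attributes C, N never appear on any right-hand side, so every candidate key must contain {C, N}.
{C, N}⁺ = {C, N}, which is not all of the schema, so we must add further attributes.
{C, K, N}⁺: CKN→Q adds Q; CNQ→HK adds H → {C, H, K, N, Q}. Minimal: {K, N}⁺ = {K, N}; {C, N}⁺ = {C, N}; {C, K}⁺ = {C, H, K} — none reach the full schema.
{C, N, Q}⁺: CNQ→HK adds H, K → {C, H, K, N, Q}. Minimal: {N, Q}⁺ = {N, Q}; {C, Q}⁺ = {C, Q}; {C, N}⁺ = {C, N} — none reach the full schema.

CKN, CNQ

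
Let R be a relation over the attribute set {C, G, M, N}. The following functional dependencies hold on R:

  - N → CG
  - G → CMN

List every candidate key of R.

{G}⁺: G→CMN adds C, M, N → {C, G, M, N}.
{N}⁺: N→CG adds C, G; G→CMN adds M → {C, G, M, N}.
Any other superkey contains one of these as a subset, so there are no further candidate keys.

(G), (N)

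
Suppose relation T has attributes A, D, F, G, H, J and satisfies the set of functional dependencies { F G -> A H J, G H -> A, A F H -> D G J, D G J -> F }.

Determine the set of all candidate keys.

{F, G}⁺: FG→AHJ adds A, H, J; AFH→DGJ adds D → {A, D, F, G, H, J}. Minimal: {G}⁺ = {G}; {F}⁺ = {F} — none reach the full schema.
{A, F, H}⁺: AFH→DGJ adds D, G, J → {A, D, F, G, H, J}. Minimal: {F, H}⁺ = {F, H}; {A, H}⁺ = {A, H}; {A, F}⁺ = {A, F} — none reach the full schema.
{D, G, J}⁺: DGJ→F adds F; FG→AHJ adds A, H → {A, D, F, G, H, J}. Minimal: {G, J}⁺ = {G, J}; {D, J}⁺ = {D, J}; {D, G}⁺ = {D, G} — none reach the full schema.

FG, AFH, DGJ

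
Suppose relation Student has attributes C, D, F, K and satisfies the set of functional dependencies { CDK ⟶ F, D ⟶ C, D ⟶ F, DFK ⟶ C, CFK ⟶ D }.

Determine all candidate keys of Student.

Attribute K never appears on the right-hand side of any dependency, so K must belong to every candidate key.
{K}⁺ = {K}, which is not all of the schema, so we must add further attributes.
{D, K}⁺: D→C adds C; D→F adds F → {C, D, F, K}. Minimal: {K}⁺ = {K}; {D}⁺ = {C, D, F} — none reach the full schema.
{C, F, K}⁺: CFK→D adds D → {C, D, F, K}. Minimal: {F, K}⁺ = {F, K}; {C, K}⁺ = {C, K}; {C, F}⁺ = {C, F} — none reach the full schema.

(D, K); (C, F, K)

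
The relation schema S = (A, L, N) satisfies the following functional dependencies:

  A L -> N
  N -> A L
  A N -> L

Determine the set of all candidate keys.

{N}⁺: N→AL adds A, L → {A, L, N}.
{A, L}⁺: AL→N adds N → {A, L, N}.

(N); (A, L)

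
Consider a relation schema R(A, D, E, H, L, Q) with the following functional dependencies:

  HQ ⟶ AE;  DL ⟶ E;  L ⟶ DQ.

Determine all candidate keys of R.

HL

{H, L}⁺: L→DQ adds D, Q; HQ→AE adds A, E → {A, D, E, H, L, Q}.
No other minimal superkey exists.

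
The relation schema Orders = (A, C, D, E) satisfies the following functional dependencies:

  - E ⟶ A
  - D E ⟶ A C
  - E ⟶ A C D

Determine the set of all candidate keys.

{E}

Attribute E never appears on the right-hand side of any dependency, so E must belong to every candidate key.
{E}⁺ = {A, C, D, E}, which is all of the schema, so {E} is the only candidate key.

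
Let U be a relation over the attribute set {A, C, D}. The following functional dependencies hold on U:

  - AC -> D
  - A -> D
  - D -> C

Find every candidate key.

Attribute A never appears on the right-hand side of any dependency, so A must belong to every candidate key.
{A}⁺ = {A, C, D}, which is all of the schema, so {A} is the only candidate key.

{A}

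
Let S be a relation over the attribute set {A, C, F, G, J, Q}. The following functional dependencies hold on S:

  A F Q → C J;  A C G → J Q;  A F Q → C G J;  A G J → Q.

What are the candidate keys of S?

AFQ; ACFG; AFGJ

Attributes A, F never appear on any right-hand side, so every candidate key must contain {A, F}.
{A, F}⁺ = {A, F}, which is not all of the schema, so we must add further attributes.
{A, F, Q}⁺: AFQ→CJ adds C, J; AFQ→CGJ adds G → {A, C, F, G, J, Q}. Minimal: {F, Q}⁺ = {F, Q}; {A, Q}⁺ = {A, Q}; {A, F}⁺ = {A, F} — none reach the full schema.
{A, C, F, G}⁺: ACG→JQ adds J, Q → {A, C, F, G, J, Q}. Minimal: {C, F, G}⁺ = {C, F, G}; {A, F, G}⁺ = {A, F, G}; {A, C, G}⁺ = {A, C, G, J, Q}; … — none reach the full schema.
{A, F, G, J}⁺: AGJ→Q adds Q; AFQ→CJ adds C → {A, C, F, G, J, Q}. Minimal: {F, G, J}⁺ = {F, G, J}; {A, G, J}⁺ = {A, G, J, Q}; {A, F, J}⁺ = {A, F, J}; … — none reach the full schema.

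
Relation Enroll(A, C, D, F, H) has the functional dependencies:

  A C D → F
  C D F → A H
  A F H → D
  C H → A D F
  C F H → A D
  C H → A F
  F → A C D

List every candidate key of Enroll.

{F}; {C, H}; {A, C, D}

{F}⁺: F→ACD adds A, C, D; CDF→AH adds H → {A, C, D, F, H}.
{C, H}⁺: CH→ADF adds A, D, F → {A, C, D, F, H}.
{A, C, D}⁺: ACD→F adds F; CDF→AH adds H → {A, C, D, F, H}.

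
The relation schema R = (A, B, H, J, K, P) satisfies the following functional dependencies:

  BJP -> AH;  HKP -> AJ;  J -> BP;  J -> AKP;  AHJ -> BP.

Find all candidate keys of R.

{J}, {H, K, P}

{J}⁺: J→BP adds B, P; J→AKP adds A, K; BJP→AH adds H → {A, B, H, J, K, P}.
{H, K, P}⁺: HKP→AJ adds A, J; J→BP adds B → {A, B, H, J, K, P}. Minimal: {K, P}⁺ = {K, P}; {H, P}⁺ = {H, P}; {H, K}⁺ = {H, K} — none reach the full schema.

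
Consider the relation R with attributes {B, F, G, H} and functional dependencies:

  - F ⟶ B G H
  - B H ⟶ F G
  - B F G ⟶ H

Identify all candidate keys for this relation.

{F}; {B, H}

{F}⁺: F→BGH adds B, G, H → {B, F, G, H}.
{B, H}⁺: BH→FG adds F, G → {B, F, G, H}. Minimal: {H}⁺ = {H}; {B}⁺ = {B} — none reach the full schema.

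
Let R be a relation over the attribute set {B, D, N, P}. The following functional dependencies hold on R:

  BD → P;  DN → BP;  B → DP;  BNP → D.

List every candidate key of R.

Attribute N never appears on the right-hand side of any dependency, so N must belong to every candidate key.
{N}⁺ = {N}, which is not all of the schema, so we must add further attributes.
{B, N}⁺: B→DP adds D, P → {B, D, N, P}. Minimal: {N}⁺ = {N}; {B}⁺ = {B, D, P} — none reach the full schema.
{D, N}⁺: DN→BP adds B, P → {B, D, N, P}. Minimal: {N}⁺ = {N}; {D}⁺ = {D} — none reach the full schema.
Any other superkey contains one of these as a subset, so there are no further candidate keys.

BN, DN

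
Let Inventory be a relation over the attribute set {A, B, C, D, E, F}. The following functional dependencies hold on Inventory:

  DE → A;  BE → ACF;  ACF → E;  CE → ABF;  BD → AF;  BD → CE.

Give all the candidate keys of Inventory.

(B, D), (C, D, E), (A, C, D, F)

Attribute D never appears on the right-hand side of any dependency, so D must belong to every candidate key.
{D}⁺ = {D}, which is not all of the schema, so we must add further attributes.
{B, D}⁺: BD→AF adds A, F; BD→CE adds C, E → {A, B, C, D, E, F}. Minimal: {D}⁺ = {D}; {B}⁺ = {B} — none reach the full schema.
{C, D, E}⁺: DE→A adds A; CE→ABF adds B, F → {A, B, C, D, E, F}. Minimal: {D, E}⁺ = {A, D, E}; {C, E}⁺ = {A, B, C, E, F}; {C, D}⁺ = {C, D} — none reach the full schema.
{A, C, D, F}⁺: ACF→E adds E; CE→ABF adds B → {A, B, C, D, E, F}. Minimal: {C, D, F}⁺ = {C, D, F}; {A, D, F}⁺ = {A, D, F}; {A, C, F}⁺ = {A, B, C, E, F}; … — none reach the full schema.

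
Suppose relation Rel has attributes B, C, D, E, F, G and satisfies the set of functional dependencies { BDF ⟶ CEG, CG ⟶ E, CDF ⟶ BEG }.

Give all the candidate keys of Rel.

Attributes D, F never appear on any right-hand side, so every candidate key must contain {D, F}.
{D, F}⁺ = {D, F}, which is not all of the schema, so we must add further attributes.
{B, D, F}⁺: BDF→CEG adds C, E, G → {B, C, D, E, F, G}. Minimal: {D, F}⁺ = {D, F}; {B, F}⁺ = {B, F}; {B, D}⁺ = {B, D} — none reach the full schema.
{C, D, F}⁺: CDF→BEG adds B, E, G → {B, C, D, E, F, G}. Minimal: {D, F}⁺ = {D, F}; {C, F}⁺ = {C, F}; {C, D}⁺ = {C, D} — none reach the full schema.
Any other superkey contains one of these as a subset, so there are no further candidate keys.

(B, D, F), (C, D, F)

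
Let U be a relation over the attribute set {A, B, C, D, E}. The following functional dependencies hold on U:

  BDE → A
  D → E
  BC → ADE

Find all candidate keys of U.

Attributes B, C never appear on any right-hand side, so every candidate key must contain {B, C}.
{B, C}⁺ = {A, B, C, D, E}, which is all of the schema, so {B, C} is the only candidate key.

BC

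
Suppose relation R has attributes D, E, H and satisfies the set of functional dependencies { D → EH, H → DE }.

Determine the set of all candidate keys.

{D}⁺: D→EH adds E, H → {D, E, H}.
{H}⁺: H→DE adds D, E → {D, E, H}.
Any other superkey contains one of these as a subset, so there are no further candidate keys.

{D}, {H}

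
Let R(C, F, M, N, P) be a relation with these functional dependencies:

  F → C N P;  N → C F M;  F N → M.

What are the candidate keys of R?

{F}⁺: F→CNP adds C, N, P; N→CFM adds M → {C, F, M, N, P}.
{N}⁺: N→CFM adds C, F, M; F→CNP adds P → {C, F, M, N, P}.

{F}, {N}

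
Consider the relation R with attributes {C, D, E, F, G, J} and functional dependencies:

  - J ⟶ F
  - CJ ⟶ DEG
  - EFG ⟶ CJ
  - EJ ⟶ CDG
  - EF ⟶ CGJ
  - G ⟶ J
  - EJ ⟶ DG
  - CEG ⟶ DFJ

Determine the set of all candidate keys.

{C, G}⁺: G→J adds J; J→F adds F; CJ→DEG adds D, E → {C, D, E, F, G, J}. Minimal: {G}⁺ = {F, G, J}; {C}⁺ = {C} — none reach the full schema.
{C, J}⁺: J→F adds F; CJ→DEG adds D, E, G → {C, D, E, F, G, J}. Minimal: {J}⁺ = {F, J}; {C}⁺ = {C} — none reach the full schema.
{E, F}⁺: EF→CGJ adds C, G, J; EJ→DG adds D → {C, D, E, F, G, J}. Minimal: {F}⁺ = {F}; {E}⁺ = {E} — none reach the full schema.
{E, G}⁺: G→J adds J; EJ→DG adds D; J→F adds F; EFG→CJ adds C → {C, D, E, F, G, J}. Minimal: {G}⁺ = {F, G, J}; {E}⁺ = {E} — none reach the full schema.
{E, J}⁺: J→F adds F; EJ→CDG adds C, D, G → {C, D, E, F, G, J}. Minimal: {J}⁺ = {F, J}; {E}⁺ = {E} — none reach the full schema.

{C, G}; {C, J}; {E, F}; {E, G}; {E, J}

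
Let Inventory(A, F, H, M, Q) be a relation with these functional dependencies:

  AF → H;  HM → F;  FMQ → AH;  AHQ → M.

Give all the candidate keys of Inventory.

{A, F, Q}⁺: AF→H adds H; AHQ→M adds M → {A, F, H, M, Q}. Minimal: {F, Q}⁺ = {F, Q}; {A, Q}⁺ = {A, Q}; {A, F}⁺ = {A, F, H} — none reach the full schema.
{A, H, Q}⁺: AHQ→M adds M; HM→F adds F → {A, F, H, M, Q}. Minimal: {H, Q}⁺ = {H, Q}; {A, Q}⁺ = {A, Q}; {A, H}⁺ = {A, H} — none reach the full schema.
{F, M, Q}⁺: FMQ→AH adds A, H → {A, F, H, M, Q}. Minimal: {M, Q}⁺ = {M, Q}; {F, Q}⁺ = {F, Q}; {F, M}⁺ = {F, M} — none reach the full schema.
{H, M, Q}⁺: HM→F adds F; FMQ→AH adds A → {A, F, H, M, Q}. Minimal: {M, Q}⁺ = {M, Q}; {H, Q}⁺ = {H, Q}; {H, M}⁺ = {F, H, M} — none reach the full schema.
Any other superkey contains one of these as a subset, so there are no further candidate keys.

AFQ, AHQ, FMQ, HMQ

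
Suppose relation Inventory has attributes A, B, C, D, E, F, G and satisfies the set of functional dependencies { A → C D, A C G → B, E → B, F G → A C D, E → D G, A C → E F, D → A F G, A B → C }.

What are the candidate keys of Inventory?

A; D; E; FG

{A}⁺: A→CD adds C, D; AC→EF adds E, F; D→AFG adds G; ACG→B adds B → {A, B, C, D, E, F, G}.
{D}⁺: D→AFG adds A, F, G; A→CD adds C; ACG→B adds B; AC→EF adds E → {A, B, C, D, E, F, G}.
{E}⁺: E→B adds B; E→DG adds D, G; D→AFG adds A, F; AB→C adds C → {A, B, C, D, E, F, G}.
{F, G}⁺: FG→ACD adds A, C, D; AC→EF adds E; ACG→B adds B → {A, B, C, D, E, F, G}. Minimal: {G}⁺ = {G}; {F}⁺ = {F} — none reach the full schema.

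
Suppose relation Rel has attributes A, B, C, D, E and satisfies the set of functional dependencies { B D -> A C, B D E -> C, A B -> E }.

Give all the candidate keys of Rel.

{B, D}

Attributes B, D never appear on any right-hand side, so every candidate key must contain {B, D}.
{B, D}⁺ = {A, B, C, D, E}, which is all of the schema, so {B, D} is the only candidate key.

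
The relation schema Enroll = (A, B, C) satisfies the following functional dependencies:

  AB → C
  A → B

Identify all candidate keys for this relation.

Attribute A never appears on the right-hand side of any dependency, so A must belong to every candidate key.
{A}⁺ = {A, B, C}, which is all of the schema, so {A} is the only candidate key.

{A}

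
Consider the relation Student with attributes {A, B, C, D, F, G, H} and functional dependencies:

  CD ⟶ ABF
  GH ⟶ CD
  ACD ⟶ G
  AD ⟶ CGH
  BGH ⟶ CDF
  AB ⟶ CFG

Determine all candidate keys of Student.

AD, CD, GH, ABH

{A, D}⁺: AD→CGH adds C, G, H; CD→ABF adds B, F → {A, B, C, D, F, G, H}. Minimal: {D}⁺ = {D}; {A}⁺ = {A} — none reach the full schema.
{C, D}⁺: CD→ABF adds A, B, F; ACD→G adds G; AD→CGH adds H → {A, B, C, D, F, G, H}. Minimal: {D}⁺ = {D}; {C}⁺ = {C} — none reach the full schema.
{G, H}⁺: GH→CD adds C, D; CD→ABF adds A, B, F → {A, B, C, D, F, G, H}. Minimal: {H}⁺ = {H}; {G}⁺ = {G} — none reach the full schema.
{A, B, H}⁺: AB→CFG adds C, F, G; GH→CD adds D → {A, B, C, D, F, G, H}. Minimal: {B, H}⁺ = {B, H}; {A, H}⁺ = {A, H}; {A, B}⁺ = {A, B, C, F, G} — none reach the full schema.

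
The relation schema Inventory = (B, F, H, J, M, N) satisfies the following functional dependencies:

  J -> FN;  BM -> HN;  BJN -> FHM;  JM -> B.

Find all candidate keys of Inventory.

Attribute J never appears on the right-hand side of any dependency, so J must belong to every candidate key.
{J}⁺ = {F, J, N}, which is not all of the schema, so we must add further attributes.
{B, J}⁺: J→FN adds F, N; BJN→FHM adds H, M → {B, F, H, J, M, N}.
{J, M}⁺: J→FN adds F, N; JM→B adds B; BM→HN adds H → {B, F, H, J, M, N}.

BJ, JM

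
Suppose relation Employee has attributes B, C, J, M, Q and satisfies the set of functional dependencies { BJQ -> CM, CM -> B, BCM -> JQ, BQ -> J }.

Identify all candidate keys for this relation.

{B, Q}; {C, M}

{B, Q}⁺: BQ→J adds J; BJQ→CM adds C, M → {B, C, J, M, Q}.
{C, M}⁺: CM→B adds B; BCM→JQ adds J, Q → {B, C, J, M, Q}.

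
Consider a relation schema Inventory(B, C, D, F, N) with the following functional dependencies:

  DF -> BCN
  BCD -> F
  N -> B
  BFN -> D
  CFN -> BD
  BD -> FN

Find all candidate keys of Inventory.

{B, D}⁺: BD→FN adds F, N; DF→BCN adds C → {B, C, D, F, N}. Minimal: {D}⁺ = {D}; {B}⁺ = {B} — none reach the full schema.
{D, F}⁺: DF→BCN adds B, C, N → {B, C, D, F, N}. Minimal: {F}⁺ = {F}; {D}⁺ = {D} — none reach the full schema.
{D, N}⁺: N→B adds B; BD→FN adds F; DF→BCN adds C → {B, C, D, F, N}. Minimal: {N}⁺ = {B, N}; {D}⁺ = {D} — none reach the full schema.
{F, N}⁺: N→B adds B; BFN→D adds D; DF→BCN adds C → {B, C, D, F, N}. Minimal: {N}⁺ = {B, N}; {F}⁺ = {F} — none reach the full schema.

{B, D}, {D, F}, {D, N}, {F, N}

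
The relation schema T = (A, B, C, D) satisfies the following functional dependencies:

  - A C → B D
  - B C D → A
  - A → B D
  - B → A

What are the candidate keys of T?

Attribute C never appears on the right-hand side of any dependency, so C must belong to every candidate key.
{C}⁺ = {C}, which is not all of the schema, so we must add further attributes.
{A, C}⁺: AC→BD adds B, D → {A, B, C, D}. Minimal: {C}⁺ = {C}; {A}⁺ = {A, B, D} — none reach the full schema.
{B, C}⁺: B→A adds A; AC→BD adds D → {A, B, C, D}. Minimal: {C}⁺ = {C}; {B}⁺ = {A, B, D} — none reach the full schema.

{A, C}, {B, C}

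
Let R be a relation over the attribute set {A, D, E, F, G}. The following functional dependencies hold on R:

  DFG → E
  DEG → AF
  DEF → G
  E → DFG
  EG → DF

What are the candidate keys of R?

{E}⁺: E→DFG adds D, F, G; DEG→AF adds A → {A, D, E, F, G}.
{D, F, G}⁺: DFG→E adds E; DEG→AF adds A → {A, D, E, F, G}.

{E}, {D, F, G}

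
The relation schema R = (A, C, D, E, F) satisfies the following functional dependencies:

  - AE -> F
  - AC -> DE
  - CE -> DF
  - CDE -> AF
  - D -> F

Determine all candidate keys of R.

Attribute C never appears on the right-hand side of any dependency, so C must belong to every candidate key.
{C}⁺ = {C}, which is not all of the schema, so we must add further attributes.
{A, C}⁺: AC→DE adds D, E; CE→DF adds F → {A, C, D, E, F}. Minimal: {C}⁺ = {C}; {A}⁺ = {A} — none reach the full schema.
{C, E}⁺: CE→DF adds D, F; CDE→AF adds A → {A, C, D, E, F}. Minimal: {E}⁺ = {E}; {C}⁺ = {C} — none reach the full schema.
Any other superkey contains one of these as a subset, so there are no further candidate keys.

(A, C), (C, E)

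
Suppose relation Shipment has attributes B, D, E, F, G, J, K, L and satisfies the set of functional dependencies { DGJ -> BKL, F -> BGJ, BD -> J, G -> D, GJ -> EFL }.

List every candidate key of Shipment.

{F}, {B, G}, {G, J}

{F}⁺: F→BGJ adds B, G, J; G→D adds D; GJ→EFL adds E, L; DGJ→BKL adds K → {B, D, E, F, G, J, K, L}.
{B, G}⁺: G→D adds D; BD→J adds J; GJ→EFL adds E, F, L; DGJ→BKL adds K → {B, D, E, F, G, J, K, L}. Minimal: {G}⁺ = {D, G}; {B}⁺ = {B} — none reach the full schema.
{G, J}⁺: G→D adds D; GJ→EFL adds E, F, L; DGJ→BKL adds B, K → {B, D, E, F, G, J, K, L}. Minimal: {J}⁺ = {J}; {G}⁺ = {D, G} — none reach the full schema.
Any other superkey contains one of these as a subset, so there are no further candidate keys.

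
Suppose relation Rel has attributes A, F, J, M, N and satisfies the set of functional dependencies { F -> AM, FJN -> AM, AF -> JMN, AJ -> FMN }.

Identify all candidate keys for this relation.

{F}⁺: F→AM adds A, M; AF→JMN adds J, N → {A, F, J, M, N}.
{A, J}⁺: AJ→FMN adds F, M, N → {A, F, J, M, N}. Minimal: {J}⁺ = {J}; {A}⁺ = {A} — none reach the full schema.

F, AJ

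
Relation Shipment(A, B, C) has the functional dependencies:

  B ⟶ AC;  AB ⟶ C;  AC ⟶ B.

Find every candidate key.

{B}, {A, C}

{B}⁺: B→AC adds A, C → {A, B, C}.
{A, C}⁺: AC→B adds B → {A, B, C}. Minimal: {C}⁺ = {C}; {A}⁺ = {A} — none reach the full schema.
Any other superkey contains one of these as a subset, so there are no further candidate keys.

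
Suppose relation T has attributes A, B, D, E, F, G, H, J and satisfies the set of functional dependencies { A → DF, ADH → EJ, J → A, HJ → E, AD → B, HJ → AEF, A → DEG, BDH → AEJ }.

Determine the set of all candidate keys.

(A, H); (H, J); (B, D, H)

Attribute H never appears on the right-hand side of any dependency, so H must belong to every candidate key.
{H}⁺ = {H}, which is not all of the schema, so we must add further attributes.
{A, H}⁺: A→DF adds D, F; ADH→EJ adds E, J; AD→B adds B; A→DEG adds G → {A, B, D, E, F, G, H, J}. Minimal: {H}⁺ = {H}; {A}⁺ = {A, B, D, E, F, G} — none reach the full schema.
{H, J}⁺: J→A adds A; HJ→E adds E; HJ→AEF adds F; A→DEG adds D, G; AD→B adds B → {A, B, D, E, F, G, H, J}. Minimal: {J}⁺ = {A, B, D, E, F, G, J}; {H}⁺ = {H} — none reach the full schema.
{B, D, H}⁺: BDH→AEJ adds A, E, J; A→DF adds F; A→DEG adds G → {A, B, D, E, F, G, H, J}. Minimal: {D, H}⁺ = {D, H}; {B, H}⁺ = {B, H}; {B, D}⁺ = {B, D} — none reach the full schema.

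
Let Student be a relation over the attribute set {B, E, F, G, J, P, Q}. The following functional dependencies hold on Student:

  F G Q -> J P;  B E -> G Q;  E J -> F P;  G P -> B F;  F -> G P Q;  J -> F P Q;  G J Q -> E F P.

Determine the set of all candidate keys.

{F}⁺: F→GPQ adds G, P, Q; FGQ→JP adds J; GP→BF adds B; GJQ→EFP adds E → {B, E, F, G, J, P, Q}.
{J}⁺: J→FPQ adds F, P, Q; F→GPQ adds G; GJQ→EFP adds E; GP→BF adds B → {B, E, F, G, J, P, Q}.
{G, P}⁺: GP→BF adds B, F; F→GPQ adds Q; FGQ→JP adds J; GJQ→EFP adds E → {B, E, F, G, J, P, Q}. Minimal: {P}⁺ = {P}; {G}⁺ = {G} — none reach the full schema.
{B, E, P}⁺: BE→GQ adds G, Q; GP→BF adds F; FGQ→JP adds J → {B, E, F, G, J, P, Q}. Minimal: {E, P}⁺ = {E, P}; {B, P}⁺ = {B, P}; {B, E}⁺ = {B, E, G, Q} — none reach the full schema.
Any other superkey contains one of these as a subset, so there are no further candidate keys.

(F), (J), (G, P), (B, E, P)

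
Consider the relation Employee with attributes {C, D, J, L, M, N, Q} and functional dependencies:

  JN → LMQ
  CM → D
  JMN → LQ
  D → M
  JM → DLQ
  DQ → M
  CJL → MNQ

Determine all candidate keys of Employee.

{C, D, J}, {C, J, L}, {C, J, M}, {C, J, N}

Attributes C, J never appear on any right-hand side, so every candidate key must contain {C, J}.
{C, J}⁺ = {C, J}, which is not all of the schema, so we must add further attributes.
{C, D, J}⁺: D→M adds M; JM→DLQ adds L, Q; CJL→MNQ adds N → {C, D, J, L, M, N, Q}. Minimal: {D, J}⁺ = {D, J, L, M, Q}; {C, J}⁺ = {C, J}; {C, D}⁺ = {C, D, M} — none reach the full schema.
{C, J, L}⁺: CJL→MNQ adds M, N, Q; CM→D adds D → {C, D, J, L, M, N, Q}. Minimal: {J, L}⁺ = {J, L}; {C, L}⁺ = {C, L}; {C, J}⁺ = {C, J} — none reach the full schema.
{C, J, M}⁺: CM→D adds D; JM→DLQ adds L, Q; CJL→MNQ adds N → {C, D, J, L, M, N, Q}. Minimal: {J, M}⁺ = {D, J, L, M, Q}; {C, M}⁺ = {C, D, M}; {C, J}⁺ = {C, J} — none reach the full schema.
{C, J, N}⁺: JN→LMQ adds L, M, Q; CM→D adds D → {C, D, J, L, M, N, Q}. Minimal: {J, N}⁺ = {D, J, L, M, N, Q}; {C, N}⁺ = {C, N}; {C, J}⁺ = {C, J} — none reach the full schema.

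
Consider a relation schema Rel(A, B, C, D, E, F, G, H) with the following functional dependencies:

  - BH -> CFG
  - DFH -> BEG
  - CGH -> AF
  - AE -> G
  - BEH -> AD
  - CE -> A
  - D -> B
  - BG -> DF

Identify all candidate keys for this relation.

Attribute H never appears on the right-hand side of any dependency, so H must belong to every candidate key.
{H}⁺ = {H}, which is not all of the schema, so we must add further attributes.
{B, H}⁺: BH→CFG adds C, F, G; CGH→AF adds A; BG→DF adds D; DFH→BEG adds E → {A, B, C, D, E, F, G, H}. Minimal: {H}⁺ = {H}; {B}⁺ = {B} — none reach the full schema.
{D, H}⁺: D→B adds B; BH→CFG adds C, F, G; DFH→BEG adds E; CGH→AF adds A → {A, B, C, D, E, F, G, H}. Minimal: {H}⁺ = {H}; {D}⁺ = {B, D} — none reach the full schema.
Any other superkey contains one of these as a subset, so there are no further candidate keys.

(B, H); (D, H)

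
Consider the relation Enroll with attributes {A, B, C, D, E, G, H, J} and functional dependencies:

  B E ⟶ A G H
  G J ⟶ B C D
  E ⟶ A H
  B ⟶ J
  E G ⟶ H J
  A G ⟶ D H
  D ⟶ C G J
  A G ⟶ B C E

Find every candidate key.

{A, D}⁺: D→CGJ adds C, G, J; AG→BCE adds B, E; BE→AGH adds H → {A, B, C, D, E, G, H, J}.
{A, G}⁺: AG→DH adds D, H; D→CGJ adds C, J; AG→BCE adds B, E → {A, B, C, D, E, G, H, J}.
{B, E}⁺: BE→AGH adds A, G, H; B→J adds J; AG→DH adds D; D→CGJ adds C → {A, B, C, D, E, G, H, J}.
{D, E}⁺: E→AH adds A, H; D→CGJ adds C, G, J; AG→BCE adds B → {A, B, C, D, E, G, H, J}.
{E, G}⁺: E→AH adds A, H; EG→HJ adds J; AG→DH adds D; D→CGJ adds C; AG→BCE adds B → {A, B, C, D, E, G, H, J}.

(A, D), (A, G), (B, E), (D, E), (E, G)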